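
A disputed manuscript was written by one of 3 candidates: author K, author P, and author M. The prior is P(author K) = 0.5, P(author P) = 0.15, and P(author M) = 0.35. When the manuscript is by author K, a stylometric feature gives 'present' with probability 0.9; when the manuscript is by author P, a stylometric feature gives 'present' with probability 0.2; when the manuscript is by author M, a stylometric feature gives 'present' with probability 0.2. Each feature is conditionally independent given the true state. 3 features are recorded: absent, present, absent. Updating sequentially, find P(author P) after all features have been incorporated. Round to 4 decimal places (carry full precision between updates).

After 'absent': normaliser = 0.1·0.5000 + 0.8·0.1500 + 0.8·0.3500; P(author K) ≈ 0.1111, P(author P) ≈ 0.2667, P(author M) ≈ 0.6222
After 'present': normaliser = 0.9·0.1111 + 0.2·0.2667 + 0.2·0.6222; P(author K) ≈ 0.3600, P(author P) ≈ 0.1920, P(author M) ≈ 0.4480
After 'absent': normaliser = 0.1·0.3600 + 0.8·0.1920 + 0.8·0.4480; P(author K) ≈ 0.0657, P(author P) ≈ 0.2803, P(author M) ≈ 0.6540

0.2803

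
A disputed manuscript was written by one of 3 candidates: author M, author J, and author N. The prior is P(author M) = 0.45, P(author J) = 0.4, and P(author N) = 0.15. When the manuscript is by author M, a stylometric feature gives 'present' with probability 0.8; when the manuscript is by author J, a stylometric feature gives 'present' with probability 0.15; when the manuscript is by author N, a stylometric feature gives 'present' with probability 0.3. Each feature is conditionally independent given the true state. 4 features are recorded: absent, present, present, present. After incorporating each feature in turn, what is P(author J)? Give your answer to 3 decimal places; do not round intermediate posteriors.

After 'absent': normaliser = 0.2·0.4500 + 0.85·0.4000 + 0.7·0.1500; P(author M) ≈ 0.1682, P(author J) ≈ 0.6355, P(author N) ≈ 0.1963
After 'present': normaliser = 0.8·0.1682 + 0.15·0.6355 + 0.3·0.1963; P(author M) ≈ 0.4660, P(author J) ≈ 0.3301, P(author N) ≈ 0.2039
After 'present': normaliser = 0.8·0.4660 + 0.15·0.3301 + 0.3·0.2039; P(author M) ≈ 0.7711, P(author J) ≈ 0.1024, P(author N) ≈ 0.1265
After 'present': normaliser = 0.8·0.7711 + 0.15·0.1024 + 0.3·0.1265; P(author M) ≈ 0.9204, P(author J) ≈ 0.0229, P(author N) ≈ 0.0566

0.023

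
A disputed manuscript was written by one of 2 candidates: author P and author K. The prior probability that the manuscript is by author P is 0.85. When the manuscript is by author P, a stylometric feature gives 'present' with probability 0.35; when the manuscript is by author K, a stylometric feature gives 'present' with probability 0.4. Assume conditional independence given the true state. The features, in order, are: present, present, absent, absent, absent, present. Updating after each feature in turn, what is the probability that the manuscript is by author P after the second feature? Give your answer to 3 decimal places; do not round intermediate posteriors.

0.813

After 'present': P(author P) = 0.35·0.8500 / (0.35·0.8500 + 0.4·0.1500) ≈ 0.8322
After 'present': P(author P) = 0.35·0.8322 / (0.35·0.8322 + 0.4·0.1678) ≈ 0.8127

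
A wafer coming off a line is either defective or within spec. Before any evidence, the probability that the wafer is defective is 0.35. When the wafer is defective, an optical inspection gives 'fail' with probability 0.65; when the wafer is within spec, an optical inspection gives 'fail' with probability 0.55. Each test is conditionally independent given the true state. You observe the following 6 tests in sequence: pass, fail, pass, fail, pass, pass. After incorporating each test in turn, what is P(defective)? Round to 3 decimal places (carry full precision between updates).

0.216

After 'pass': P(defective) = 0.35·0.3500 / (0.35·0.3500 + 0.45·0.6500) ≈ 0.2952
After 'fail': P(defective) = 0.65·0.2952 / (0.65·0.2952 + 0.55·0.7048) ≈ 0.3311
After 'pass': P(defective) = 0.35·0.3311 / (0.35·0.3311 + 0.45·0.6689) ≈ 0.2780
After 'fail': P(defective) = 0.65·0.2780 / (0.65·0.2780 + 0.55·0.7220) ≈ 0.3127
After 'pass': P(defective) = 0.35·0.3127 / (0.35·0.3127 + 0.45·0.6873) ≈ 0.2614
After 'pass': P(defective) = 0.35·0.2614 / (0.35·0.2614 + 0.45·0.7386) ≈ 0.2158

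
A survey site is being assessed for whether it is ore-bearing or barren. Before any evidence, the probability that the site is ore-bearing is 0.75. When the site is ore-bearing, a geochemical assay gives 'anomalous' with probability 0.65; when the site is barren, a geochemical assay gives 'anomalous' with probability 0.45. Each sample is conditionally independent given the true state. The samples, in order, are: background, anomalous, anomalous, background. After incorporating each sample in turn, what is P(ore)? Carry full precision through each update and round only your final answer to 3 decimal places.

After 'background': P(ore) = 0.35·0.7500 / (0.35·0.7500 + 0.55·0.2500) ≈ 0.6562
After 'anomalous': P(ore) = 0.65·0.6562 / (0.65·0.6562 + 0.45·0.3438) ≈ 0.7339
After 'anomalous': P(ore) = 0.65·0.7339 / (0.65·0.7339 + 0.45·0.2661) ≈ 0.7993
After 'background': P(ore) = 0.35·0.7993 / (0.35·0.7993 + 0.55·0.2007) ≈ 0.7171

0.717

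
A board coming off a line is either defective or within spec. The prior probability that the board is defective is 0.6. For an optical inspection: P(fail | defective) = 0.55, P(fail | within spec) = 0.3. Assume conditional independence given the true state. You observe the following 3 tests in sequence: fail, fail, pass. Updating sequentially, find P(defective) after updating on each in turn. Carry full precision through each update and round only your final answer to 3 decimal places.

After 'fail': P(defective) = 0.55·0.6000 / (0.55·0.6000 + 0.3·0.4000) ≈ 0.7333
After 'fail': P(defective) = 0.55·0.7333 / (0.55·0.7333 + 0.3·0.2667) ≈ 0.8345
After 'pass': P(defective) = 0.45·0.8345 / (0.45·0.8345 + 0.7·0.1655) ≈ 0.7642

0.764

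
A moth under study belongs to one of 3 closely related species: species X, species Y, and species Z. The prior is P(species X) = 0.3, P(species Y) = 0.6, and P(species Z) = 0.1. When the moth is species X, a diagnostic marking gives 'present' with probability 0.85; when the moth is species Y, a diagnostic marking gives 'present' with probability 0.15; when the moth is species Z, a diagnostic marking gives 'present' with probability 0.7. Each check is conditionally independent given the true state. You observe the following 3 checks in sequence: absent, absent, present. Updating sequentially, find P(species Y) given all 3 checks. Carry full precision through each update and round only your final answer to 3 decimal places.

0.844

Each posterior becomes the prior for the next update.
After 'absent': normaliser = 0.15·0.3000 + 0.85·0.6000 + 0.3·0.1000; P(species X) ≈ 0.0769, P(species Y) ≈ 0.8718, P(species Z) ≈ 0.0513
After 'absent': normaliser = 0.15·0.0769 + 0.85·0.8718 + 0.3·0.0513; P(species X) ≈ 0.0150, P(species Y) ≈ 0.9649, P(species Z) ≈ 0.0200
After 'present': normaliser = 0.85·0.0150 + 0.15·0.9649 + 0.7·0.0200; P(species X) ≈ 0.0745, P(species Y) ≈ 0.8438, P(species Z) ≈ 0.0818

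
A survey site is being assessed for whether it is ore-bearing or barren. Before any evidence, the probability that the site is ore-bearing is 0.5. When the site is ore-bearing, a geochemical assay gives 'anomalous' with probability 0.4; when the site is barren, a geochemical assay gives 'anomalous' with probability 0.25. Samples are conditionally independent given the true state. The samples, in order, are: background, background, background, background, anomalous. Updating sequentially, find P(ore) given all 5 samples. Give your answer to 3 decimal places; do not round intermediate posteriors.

Apply Bayes' rule sequentially, carrying P(ore) forward.
After 'background': P(ore) = 0.6·0.5000 / (0.6·0.5000 + 0.75·0.5000) ≈ 0.4444
After 'background': P(ore) = 0.6·0.4444 / (0.6·0.4444 + 0.75·0.5556) ≈ 0.3902
After 'background': P(ore) = 0.6·0.3902 / (0.6·0.3902 + 0.75·0.6098) ≈ 0.3386
After 'background': P(ore) = 0.6·0.3386 / (0.6·0.3386 + 0.75·0.6614) ≈ 0.2906
After 'anomalous': P(ore) = 0.4·0.2906 / (0.4·0.2906 + 0.25·0.7094) ≈ 0.3959

0.396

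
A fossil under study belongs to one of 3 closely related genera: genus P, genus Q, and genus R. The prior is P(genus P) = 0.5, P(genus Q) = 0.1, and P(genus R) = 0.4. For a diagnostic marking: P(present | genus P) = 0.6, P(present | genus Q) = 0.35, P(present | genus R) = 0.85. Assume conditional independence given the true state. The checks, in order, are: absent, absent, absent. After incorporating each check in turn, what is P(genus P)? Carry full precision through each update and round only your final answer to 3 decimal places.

Apply Bayes' rule sequentially, carrying P(genus P) forward.
After 'absent': normaliser = 0.4·0.5000 + 0.65·0.1000 + 0.15·0.4000; P(genus P) ≈ 0.6154, P(genus Q) ≈ 0.2000, P(genus R) ≈ 0.1846
After 'absent': normaliser = 0.4·0.6154 + 0.65·0.2000 + 0.15·0.1846; P(genus P) ≈ 0.6095, P(genus Q) ≈ 0.3219, P(genus R) ≈ 0.0686
After 'absent': normaliser = 0.4·0.6095 + 0.65·0.3219 + 0.15·0.0686; P(genus P) ≈ 0.5262, P(genus Q) ≈ 0.4516, P(genus R) ≈ 0.0222

0.526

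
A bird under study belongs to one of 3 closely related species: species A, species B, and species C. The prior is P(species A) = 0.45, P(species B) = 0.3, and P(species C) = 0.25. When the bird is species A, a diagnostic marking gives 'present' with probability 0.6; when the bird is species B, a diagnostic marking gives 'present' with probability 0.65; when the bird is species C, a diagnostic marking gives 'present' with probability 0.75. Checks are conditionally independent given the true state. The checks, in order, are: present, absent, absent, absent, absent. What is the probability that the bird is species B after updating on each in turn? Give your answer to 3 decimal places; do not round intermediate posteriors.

After 'present': normaliser = 0.6·0.4500 + 0.65·0.3000 + 0.75·0.2500; P(species A) ≈ 0.4138, P(species B) ≈ 0.2989, P(species C) ≈ 0.2874
After 'absent': normaliser = 0.4·0.4138 + 0.35·0.2989 + 0.25·0.2874; P(species A) ≈ 0.4840, P(species B) ≈ 0.3059, P(species C) ≈ 0.2101
After 'absent': normaliser = 0.4·0.4840 + 0.35·0.3059 + 0.25·0.2101; P(species A) ≈ 0.5482, P(species B) ≈ 0.3031, P(species C) ≈ 0.1487
After 'absent': normaliser = 0.4·0.5482 + 0.35·0.3031 + 0.25·0.1487; P(species A) ≈ 0.6048, P(species B) ≈ 0.2926, P(species C) ≈ 0.1025
After 'absent': normaliser = 0.4·0.6048 + 0.35·0.2926 + 0.25·0.1025; P(species A) ≈ 0.6539, P(species B) ≈ 0.2768, P(species C) ≈ 0.0693

0.277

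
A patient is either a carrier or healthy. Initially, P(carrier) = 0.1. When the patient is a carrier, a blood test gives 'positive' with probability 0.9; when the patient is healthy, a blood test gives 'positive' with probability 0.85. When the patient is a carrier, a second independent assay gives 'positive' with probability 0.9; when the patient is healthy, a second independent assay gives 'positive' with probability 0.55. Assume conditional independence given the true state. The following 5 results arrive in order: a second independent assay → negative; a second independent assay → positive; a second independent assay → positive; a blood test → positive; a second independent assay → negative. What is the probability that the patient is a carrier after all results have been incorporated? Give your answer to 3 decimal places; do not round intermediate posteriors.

0.015

After a second independent assay='negative': P(carrier) = 0.1·0.1000 / (0.1·0.1000 + 0.45·0.9000) ≈ 0.0241
After a second independent assay='positive': P(carrier) = 0.9·0.0241 / (0.9·0.0241 + 0.55·0.9759) ≈ 0.0388
After a second independent assay='positive': P(carrier) = 0.9·0.0388 / (0.9·0.0388 + 0.55·0.9612) ≈ 0.0620
After a blood test='positive': P(carrier) = 0.9·0.0620 / (0.9·0.0620 + 0.85·0.9380) ≈ 0.0654
After a second independent assay='negative': P(carrier) = 0.1·0.0654 / (0.1·0.0654 + 0.45·0.9346) ≈ 0.0153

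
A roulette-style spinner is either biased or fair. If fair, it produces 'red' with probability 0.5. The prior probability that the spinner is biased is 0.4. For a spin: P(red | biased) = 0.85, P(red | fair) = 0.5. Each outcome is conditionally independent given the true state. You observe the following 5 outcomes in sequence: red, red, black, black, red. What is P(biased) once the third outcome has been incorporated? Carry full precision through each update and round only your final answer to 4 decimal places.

After 'red': P(biased) = 0.85·0.4000 / (0.85·0.4000 + 0.5·0.6000) ≈ 0.5312
After 'red': P(biased) = 0.85·0.5312 / (0.85·0.5312 + 0.5·0.4688) ≈ 0.6583
After 'black': P(biased) = 0.15·0.6583 / (0.15·0.6583 + 0.5·0.3417) ≈ 0.3663

0.3663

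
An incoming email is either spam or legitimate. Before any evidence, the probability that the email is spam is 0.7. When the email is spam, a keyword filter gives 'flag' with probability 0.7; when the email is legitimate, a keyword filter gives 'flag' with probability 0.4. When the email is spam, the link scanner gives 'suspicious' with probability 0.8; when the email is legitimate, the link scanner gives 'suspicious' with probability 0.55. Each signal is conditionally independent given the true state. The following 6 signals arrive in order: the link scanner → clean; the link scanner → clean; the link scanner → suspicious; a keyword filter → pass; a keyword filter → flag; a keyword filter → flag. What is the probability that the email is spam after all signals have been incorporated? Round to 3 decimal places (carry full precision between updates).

0.507

After the link scanner='clean': P(spam) = 0.2·0.7000 / (0.2·0.7000 + 0.45·0.3000) ≈ 0.5091
After the link scanner='clean': P(spam) = 0.2·0.5091 / (0.2·0.5091 + 0.45·0.4909) ≈ 0.3155
After the link scanner='suspicious': P(spam) = 0.8·0.3155 / (0.8·0.3155 + 0.55·0.6845) ≈ 0.4013
After a keyword filter='pass': P(spam) = 0.3·0.4013 / (0.3·0.4013 + 0.6·0.5987) ≈ 0.2511
After a keyword filter='flag': P(spam) = 0.7·0.2511 / (0.7·0.2511 + 0.4·0.7489) ≈ 0.3697
After a keyword filter='flag': P(spam) = 0.7·0.3697 / (0.7·0.3697 + 0.4·0.6303) ≈ 0.5066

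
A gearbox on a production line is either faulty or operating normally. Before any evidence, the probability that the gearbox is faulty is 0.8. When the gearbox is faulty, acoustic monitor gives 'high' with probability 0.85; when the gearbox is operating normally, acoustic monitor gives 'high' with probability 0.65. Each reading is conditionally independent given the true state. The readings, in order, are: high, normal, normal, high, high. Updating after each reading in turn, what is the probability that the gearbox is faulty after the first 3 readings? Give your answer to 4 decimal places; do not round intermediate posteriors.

After 'high': P(faulty) = 0.85·0.8000 / (0.85·0.8000 + 0.65·0.2000) ≈ 0.8395
After 'normal': P(faulty) = 0.15·0.8395 / (0.15·0.8395 + 0.35·0.1605) ≈ 0.6915
After 'normal': P(faulty) = 0.15·0.6915 / (0.15·0.6915 + 0.35·0.3085) ≈ 0.4900

0.4900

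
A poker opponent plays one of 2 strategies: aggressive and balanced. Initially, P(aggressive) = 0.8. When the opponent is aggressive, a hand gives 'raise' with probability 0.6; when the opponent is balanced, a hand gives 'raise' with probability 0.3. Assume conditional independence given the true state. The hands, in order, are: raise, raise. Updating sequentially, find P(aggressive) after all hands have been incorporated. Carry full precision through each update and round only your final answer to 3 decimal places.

0.941

After 'raise': P(aggressive) = 0.6·0.8000 / (0.6·0.8000 + 0.3·0.2000) ≈ 0.8889
After 'raise': P(aggressive) = 0.6·0.8889 / (0.6·0.8889 + 0.3·0.1111) ≈ 0.9412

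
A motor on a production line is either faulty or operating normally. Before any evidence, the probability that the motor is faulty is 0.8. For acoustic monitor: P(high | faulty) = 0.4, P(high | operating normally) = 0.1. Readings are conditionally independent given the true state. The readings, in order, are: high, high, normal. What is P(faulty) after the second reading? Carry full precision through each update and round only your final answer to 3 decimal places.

0.985

Apply Bayes' rule sequentially, carrying P(faulty) forward.
After 'high': P(faulty) = 0.4·0.8000 / (0.4·0.8000 + 0.1·0.2000) ≈ 0.9412
After 'high': P(faulty) = 0.4·0.9412 / (0.4·0.9412 + 0.1·0.0588) ≈ 0.9846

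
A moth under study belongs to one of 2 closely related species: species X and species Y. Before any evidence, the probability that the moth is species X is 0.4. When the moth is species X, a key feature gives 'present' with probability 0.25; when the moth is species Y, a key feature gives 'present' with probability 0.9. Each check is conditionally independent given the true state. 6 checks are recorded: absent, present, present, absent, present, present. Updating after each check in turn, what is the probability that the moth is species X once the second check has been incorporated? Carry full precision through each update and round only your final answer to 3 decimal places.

0.581

Each posterior becomes the prior for the next update.
After 'absent': P(species X) = 0.75·0.4000 / (0.75·0.4000 + 0.1·0.6000) ≈ 0.8333
After 'present': P(species X) = 0.25·0.8333 / (0.25·0.8333 + 0.9·0.1667) ≈ 0.5814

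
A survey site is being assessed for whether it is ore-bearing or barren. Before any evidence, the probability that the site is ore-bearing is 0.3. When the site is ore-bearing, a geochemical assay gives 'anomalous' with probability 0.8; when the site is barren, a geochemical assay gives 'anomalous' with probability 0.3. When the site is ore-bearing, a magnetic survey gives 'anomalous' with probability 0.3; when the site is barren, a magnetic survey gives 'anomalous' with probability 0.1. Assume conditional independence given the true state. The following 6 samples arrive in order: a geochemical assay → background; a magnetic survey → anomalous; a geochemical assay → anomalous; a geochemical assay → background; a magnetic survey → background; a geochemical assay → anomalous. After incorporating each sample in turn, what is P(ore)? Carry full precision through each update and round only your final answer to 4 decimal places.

After a geochemical assay='background': P(ore) = 0.2·0.3000 / (0.2·0.3000 + 0.7·0.7000) ≈ 0.1091
After a magnetic survey='anomalous': P(ore) = 0.3·0.1091 / (0.3·0.1091 + 0.1·0.8909) ≈ 0.2687
After a geochemical assay='anomalous': P(ore) = 0.8·0.2687 / (0.8·0.2687 + 0.3·0.7313) ≈ 0.4948
After a geochemical assay='background': P(ore) = 0.2·0.4948 / (0.2·0.4948 + 0.7·0.5052) ≈ 0.2187
After a magnetic survey='background': P(ore) = 0.7·0.2187 / (0.7·0.2187 + 0.9·0.7813) ≈ 0.1788
After a geochemical assay='anomalous': P(ore) = 0.8·0.1788 / (0.8·0.1788 + 0.3·0.8212) ≈ 0.3673

0.3673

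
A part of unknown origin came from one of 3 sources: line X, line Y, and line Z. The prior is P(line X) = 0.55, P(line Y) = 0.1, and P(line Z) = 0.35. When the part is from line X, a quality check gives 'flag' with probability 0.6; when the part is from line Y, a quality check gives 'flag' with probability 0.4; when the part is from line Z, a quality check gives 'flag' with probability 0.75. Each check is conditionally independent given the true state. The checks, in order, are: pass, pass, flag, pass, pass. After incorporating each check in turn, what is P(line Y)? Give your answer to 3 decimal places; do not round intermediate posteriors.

0.354

After 'pass': normaliser = 0.4·0.5500 + 0.6·0.1000 + 0.25·0.3500; P(line X) ≈ 0.5986, P(line Y) ≈ 0.1633, P(line Z) ≈ 0.2381
After 'pass': normaliser = 0.4·0.5986 + 0.6·0.1633 + 0.25·0.2381; P(line X) ≈ 0.6033, P(line Y) ≈ 0.2468, P(line Z) ≈ 0.1500
After 'flag': normaliser = 0.6·0.6033 + 0.4·0.2468 + 0.75·0.1500; P(line X) ≈ 0.6315, P(line Y) ≈ 0.1722, P(line Z) ≈ 0.1962
After 'pass': normaliser = 0.4·0.6315 + 0.6·0.1722 + 0.25·0.1962; P(line X) ≈ 0.6237, P(line Y) ≈ 0.2552, P(line Z) ≈ 0.1211
After 'pass': normaliser = 0.4·0.6237 + 0.6·0.2552 + 0.25·0.1211; P(line X) ≈ 0.5764, P(line Y) ≈ 0.3537, P(line Z) ≈ 0.0700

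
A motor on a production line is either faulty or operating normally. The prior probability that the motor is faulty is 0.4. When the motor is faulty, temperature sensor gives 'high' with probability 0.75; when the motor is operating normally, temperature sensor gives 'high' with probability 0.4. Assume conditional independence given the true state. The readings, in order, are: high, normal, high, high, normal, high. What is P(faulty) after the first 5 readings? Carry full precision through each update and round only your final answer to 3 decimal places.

0.433

After 'high': P(faulty) = 0.75·0.4000 / (0.75·0.4000 + 0.4·0.6000) ≈ 0.5556
After 'normal': P(faulty) = 0.25·0.5556 / (0.25·0.5556 + 0.6·0.4444) ≈ 0.3425
After 'high': P(faulty) = 0.75·0.3425 / (0.75·0.3425 + 0.4·0.6575) ≈ 0.4941
After 'high': P(faulty) = 0.75·0.4941 / (0.75·0.4941 + 0.4·0.5059) ≈ 0.6468
After 'normal': P(faulty) = 0.25·0.6468 / (0.25·0.6468 + 0.6·0.3532) ≈ 0.4328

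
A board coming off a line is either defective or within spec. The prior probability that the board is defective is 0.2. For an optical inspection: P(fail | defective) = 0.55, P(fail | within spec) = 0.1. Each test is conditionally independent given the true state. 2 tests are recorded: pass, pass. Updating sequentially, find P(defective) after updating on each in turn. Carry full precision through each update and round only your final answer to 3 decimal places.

After 'pass': P(defective) = 0.45·0.2000 / (0.45·0.2000 + 0.9·0.8000) ≈ 0.1111
After 'pass': P(defective) = 0.45·0.1111 / (0.45·0.1111 + 0.9·0.8889) ≈ 0.0588

0.059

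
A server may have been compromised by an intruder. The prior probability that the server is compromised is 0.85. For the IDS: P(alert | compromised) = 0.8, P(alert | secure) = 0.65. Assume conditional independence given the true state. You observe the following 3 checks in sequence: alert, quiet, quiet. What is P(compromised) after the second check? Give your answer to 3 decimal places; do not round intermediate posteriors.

After 'alert': P(compromised) = 0.8·0.8500 / (0.8·0.8500 + 0.65·0.1500) ≈ 0.8746
After 'quiet': P(compromised) = 0.2·0.8746 / (0.2·0.8746 + 0.35·0.1254) ≈ 0.7994

0.799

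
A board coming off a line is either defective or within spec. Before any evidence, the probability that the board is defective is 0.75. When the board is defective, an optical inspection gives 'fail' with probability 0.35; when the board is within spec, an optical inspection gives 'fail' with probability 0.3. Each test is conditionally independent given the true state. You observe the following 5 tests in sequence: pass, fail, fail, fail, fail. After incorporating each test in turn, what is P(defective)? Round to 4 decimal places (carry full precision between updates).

Each posterior becomes the prior for the next update.
After 'pass': P(defective) = 0.65·0.7500 / (0.65·0.7500 + 0.7·0.2500) ≈ 0.7358
After 'fail': P(defective) = 0.35·0.7358 / (0.35·0.7358 + 0.3·0.2642) ≈ 0.7647
After 'fail': P(defective) = 0.35·0.7647 / (0.35·0.7647 + 0.3·0.2353) ≈ 0.7913
After 'fail': P(defective) = 0.35·0.7913 / (0.35·0.7913 + 0.3·0.2087) ≈ 0.8156
After 'fail': P(defective) = 0.35·0.8156 / (0.35·0.8156 + 0.3·0.1844) ≈ 0.8377

0.8377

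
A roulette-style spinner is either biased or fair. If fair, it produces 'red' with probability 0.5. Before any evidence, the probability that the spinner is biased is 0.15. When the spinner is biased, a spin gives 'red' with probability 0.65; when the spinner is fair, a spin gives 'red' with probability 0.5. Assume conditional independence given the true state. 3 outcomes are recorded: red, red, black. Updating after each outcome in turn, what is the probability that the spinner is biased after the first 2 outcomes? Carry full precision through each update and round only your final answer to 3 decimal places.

0.230

Apply Bayes' rule sequentially, carrying P(biased) forward.
After 'red': P(biased) = 0.65·0.1500 / (0.65·0.1500 + 0.5·0.8500) ≈ 0.1866
After 'red': P(biased) = 0.65·0.1866 / (0.65·0.1866 + 0.5·0.8134) ≈ 0.2297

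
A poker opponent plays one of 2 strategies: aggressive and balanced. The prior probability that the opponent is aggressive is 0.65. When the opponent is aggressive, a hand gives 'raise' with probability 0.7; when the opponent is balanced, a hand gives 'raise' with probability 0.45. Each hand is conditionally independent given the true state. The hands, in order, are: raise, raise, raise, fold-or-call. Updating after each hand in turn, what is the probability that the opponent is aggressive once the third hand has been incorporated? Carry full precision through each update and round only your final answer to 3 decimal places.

0.875

After 'raise': P(aggressive) = 0.7·0.6500 / (0.7·0.6500 + 0.45·0.3500) ≈ 0.7429
After 'raise': P(aggressive) = 0.7·0.7429 / (0.7·0.7429 + 0.45·0.2571) ≈ 0.8180
After 'raise': P(aggressive) = 0.7·0.8180 / (0.7·0.8180 + 0.45·0.1820) ≈ 0.8748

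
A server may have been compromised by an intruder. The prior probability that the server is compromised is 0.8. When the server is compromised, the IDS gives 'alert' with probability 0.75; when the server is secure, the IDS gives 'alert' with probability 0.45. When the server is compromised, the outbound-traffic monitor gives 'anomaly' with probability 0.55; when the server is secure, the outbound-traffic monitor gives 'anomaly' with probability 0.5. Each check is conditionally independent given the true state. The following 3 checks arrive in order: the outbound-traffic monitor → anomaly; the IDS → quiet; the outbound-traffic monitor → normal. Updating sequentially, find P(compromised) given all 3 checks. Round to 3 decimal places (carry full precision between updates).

After the outbound-traffic monitor='anomaly': P(compromised) = 0.55·0.8000 / (0.55·0.8000 + 0.5·0.2000) ≈ 0.8148
After the IDS='quiet': P(compromised) = 0.25·0.8148 / (0.25·0.8148 + 0.55·0.1852) ≈ 0.6667
After the outbound-traffic monitor='normal': P(compromised) = 0.45·0.6667 / (0.45·0.6667 + 0.5·0.3333) ≈ 0.6429

0.643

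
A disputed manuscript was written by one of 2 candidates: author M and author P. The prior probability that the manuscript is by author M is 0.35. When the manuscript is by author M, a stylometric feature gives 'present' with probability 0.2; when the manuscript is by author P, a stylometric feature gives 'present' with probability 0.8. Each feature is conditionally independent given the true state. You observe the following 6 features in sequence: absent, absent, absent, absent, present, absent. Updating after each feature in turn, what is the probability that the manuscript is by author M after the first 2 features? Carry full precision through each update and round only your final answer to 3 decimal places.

0.896

After 'absent': P(author M) = 0.8·0.3500 / (0.8·0.3500 + 0.2·0.6500) ≈ 0.6829
After 'absent': P(author M) = 0.8·0.6829 / (0.8·0.6829 + 0.2·0.3171) ≈ 0.8960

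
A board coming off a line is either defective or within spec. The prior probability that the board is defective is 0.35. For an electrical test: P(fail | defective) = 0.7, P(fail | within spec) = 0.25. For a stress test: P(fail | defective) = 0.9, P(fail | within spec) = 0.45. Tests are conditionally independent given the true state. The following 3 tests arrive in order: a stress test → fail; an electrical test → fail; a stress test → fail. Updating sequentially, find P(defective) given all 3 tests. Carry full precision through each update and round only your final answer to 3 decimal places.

After a stress test='fail': P(defective) = 0.9·0.3500 / (0.9·0.3500 + 0.45·0.6500) ≈ 0.5185
After an electrical test='fail': P(defective) = 0.7·0.5185 / (0.7·0.5185 + 0.25·0.4815) ≈ 0.7510
After a stress test='fail': P(defective) = 0.9·0.7510 / (0.9·0.7510 + 0.45·0.2490) ≈ 0.8578

0.858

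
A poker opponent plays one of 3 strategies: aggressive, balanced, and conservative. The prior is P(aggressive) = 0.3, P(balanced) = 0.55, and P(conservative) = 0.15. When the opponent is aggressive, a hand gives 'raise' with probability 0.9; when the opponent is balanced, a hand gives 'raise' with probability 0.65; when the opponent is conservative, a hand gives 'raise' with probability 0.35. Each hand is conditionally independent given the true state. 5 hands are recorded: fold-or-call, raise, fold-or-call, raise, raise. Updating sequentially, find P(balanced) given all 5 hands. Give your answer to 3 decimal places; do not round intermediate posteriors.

0.790

After 'fold-or-call': normaliser = 0.1·0.3000 + 0.35·0.5500 + 0.65·0.1500; P(aggressive) ≈ 0.0938, P(balanced) ≈ 0.6016, P(conservative) ≈ 0.3047
After 'raise': normaliser = 0.9·0.0938 + 0.65·0.6016 + 0.35·0.3047; P(aggressive) ≈ 0.1450, P(balanced) ≈ 0.6718, P(conservative) ≈ 0.1832
After 'fold-or-call': normaliser = 0.1·0.1450 + 0.35·0.6718 + 0.65·0.1832; P(aggressive) ≈ 0.0393, P(balanced) ≈ 0.6377, P(conservative) ≈ 0.3230
After 'raise': normaliser = 0.9·0.0393 + 0.65·0.6377 + 0.35·0.3230; P(aggressive) ≈ 0.0629, P(balanced) ≈ 0.7363, P(conservative) ≈ 0.2008
After 'raise': normaliser = 0.9·0.0629 + 0.65·0.7363 + 0.35·0.2008; P(aggressive) ≈ 0.0934, P(balanced) ≈ 0.7905, P(conservative) ≈ 0.1161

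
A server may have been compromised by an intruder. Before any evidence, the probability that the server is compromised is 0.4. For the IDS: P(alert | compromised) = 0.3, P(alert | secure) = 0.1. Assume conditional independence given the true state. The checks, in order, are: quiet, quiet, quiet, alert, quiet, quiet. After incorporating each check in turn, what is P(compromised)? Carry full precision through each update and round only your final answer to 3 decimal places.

0.363

After 'quiet': P(compromised) = 0.7·0.4000 / (0.7·0.4000 + 0.9·0.6000) ≈ 0.3415
After 'quiet': P(compromised) = 0.7·0.3415 / (0.7·0.3415 + 0.9·0.6585) ≈ 0.2874
After 'quiet': P(compromised) = 0.7·0.2874 / (0.7·0.2874 + 0.9·0.7126) ≈ 0.2388
After 'alert': P(compromised) = 0.3·0.2388 / (0.3·0.2388 + 0.1·0.7612) ≈ 0.4848
After 'quiet': P(compromised) = 0.7·0.4848 / (0.7·0.4848 + 0.9·0.5152) ≈ 0.4226
After 'quiet': P(compromised) = 0.7·0.4226 / (0.7·0.4226 + 0.9·0.5774) ≈ 0.3628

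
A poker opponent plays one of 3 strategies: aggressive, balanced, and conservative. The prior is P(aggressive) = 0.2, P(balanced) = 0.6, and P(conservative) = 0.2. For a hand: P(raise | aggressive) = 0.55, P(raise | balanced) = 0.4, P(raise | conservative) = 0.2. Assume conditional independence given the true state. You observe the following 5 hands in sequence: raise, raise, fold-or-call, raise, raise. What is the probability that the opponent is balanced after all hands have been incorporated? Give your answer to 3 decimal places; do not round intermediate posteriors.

After 'raise': normaliser = 0.55·0.2000 + 0.4·0.6000 + 0.2·0.2000; P(aggressive) ≈ 0.2821, P(balanced) ≈ 0.6154, P(conservative) ≈ 0.1026
After 'raise': normaliser = 0.55·0.2821 + 0.4·0.6154 + 0.2·0.1026; P(aggressive) ≈ 0.3678, P(balanced) ≈ 0.5836, P(conservative) ≈ 0.0486
After 'fold-or-call': normaliser = 0.45·0.3678 + 0.6·0.5836 + 0.8·0.0486; P(aggressive) ≈ 0.2984, P(balanced) ≈ 0.6314, P(conservative) ≈ 0.0702
After 'raise': normaliser = 0.55·0.2984 + 0.4·0.6314 + 0.2·0.0702; P(aggressive) ≈ 0.3811, P(balanced) ≈ 0.5864, P(conservative) ≈ 0.0326
After 'raise': normaliser = 0.55·0.3811 + 0.4·0.5864 + 0.2·0.0326; P(aggressive) ≈ 0.4651, P(balanced) ≈ 0.5205, P(conservative) ≈ 0.0145

0.520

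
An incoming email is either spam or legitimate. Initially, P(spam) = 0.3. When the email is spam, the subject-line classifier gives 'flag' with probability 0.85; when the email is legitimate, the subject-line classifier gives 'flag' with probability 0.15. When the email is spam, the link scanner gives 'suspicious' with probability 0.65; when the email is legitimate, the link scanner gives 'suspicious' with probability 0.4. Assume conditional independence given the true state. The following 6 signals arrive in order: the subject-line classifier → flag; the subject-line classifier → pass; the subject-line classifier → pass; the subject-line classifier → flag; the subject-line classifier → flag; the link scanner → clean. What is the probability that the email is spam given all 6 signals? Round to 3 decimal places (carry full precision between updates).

Apply Bayes' rule sequentially, carrying P(spam) forward.
After the subject-line classifier='flag': P(spam) = 0.85·0.3000 / (0.85·0.3000 + 0.15·0.7000) ≈ 0.7083
After the subject-line classifier='pass': P(spam) = 0.15·0.7083 / (0.15·0.7083 + 0.85·0.2917) ≈ 0.3000
After the subject-line classifier='pass': P(spam) = 0.15·0.3000 / (0.15·0.3000 + 0.85·0.7000) ≈ 0.0703
After the subject-line classifier='flag': P(spam) = 0.85·0.0703 / (0.85·0.0703 + 0.15·0.9297) ≈ 0.3000
After the subject-line classifier='flag': P(spam) = 0.85·0.3000 / (0.85·0.3000 + 0.15·0.7000) ≈ 0.7083
After the link scanner='clean': P(spam) = 0.35·0.7083 / (0.35·0.7083 + 0.6·0.2917) ≈ 0.5862

0.586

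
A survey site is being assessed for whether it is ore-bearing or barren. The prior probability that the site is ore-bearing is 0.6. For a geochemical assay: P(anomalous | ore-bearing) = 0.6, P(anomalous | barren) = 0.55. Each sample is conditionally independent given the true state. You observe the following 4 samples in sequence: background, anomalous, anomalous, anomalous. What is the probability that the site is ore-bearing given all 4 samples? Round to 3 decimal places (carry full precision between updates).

Apply Bayes' rule sequentially, carrying P(ore) forward.
After 'background': P(ore) = 0.4·0.6000 / (0.4·0.6000 + 0.45·0.4000) ≈ 0.5714
After 'anomalous': P(ore) = 0.6·0.5714 / (0.6·0.5714 + 0.55·0.4286) ≈ 0.5926
After 'anomalous': P(ore) = 0.6·0.5926 / (0.6·0.5926 + 0.55·0.4074) ≈ 0.6134
After 'anomalous': P(ore) = 0.6·0.6134 / (0.6·0.6134 + 0.55·0.3866) ≈ 0.6338

0.634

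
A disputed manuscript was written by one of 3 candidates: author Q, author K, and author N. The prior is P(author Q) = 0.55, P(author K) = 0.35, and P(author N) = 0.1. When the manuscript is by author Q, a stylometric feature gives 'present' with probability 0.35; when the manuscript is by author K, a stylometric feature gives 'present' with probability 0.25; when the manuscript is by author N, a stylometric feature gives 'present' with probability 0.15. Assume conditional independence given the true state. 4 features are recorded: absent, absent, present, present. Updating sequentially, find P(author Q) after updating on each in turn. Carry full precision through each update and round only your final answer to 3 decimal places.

0.671

Apply Bayes' rule sequentially, carrying P(author Q) forward.
After 'absent': normaliser = 0.65·0.5500 + 0.75·0.3500 + 0.85·0.1000; P(author Q) ≈ 0.5071, P(author K) ≈ 0.3723, P(author N) ≈ 0.1206
After 'absent': normaliser = 0.65·0.5071 + 0.75·0.3723 + 0.85·0.1206; P(author Q) ≈ 0.4634, P(author K) ≈ 0.3926, P(author N) ≈ 0.1441
After 'present': normaliser = 0.35·0.4634 + 0.25·0.3926 + 0.15·0.1441; P(author Q) ≈ 0.5752, P(author K) ≈ 0.3481, P(author N) ≈ 0.0767
After 'present': normaliser = 0.35·0.5752 + 0.25·0.3481 + 0.15·0.0767; P(author Q) ≈ 0.6714, P(author K) ≈ 0.2902, P(author N) ≈ 0.0383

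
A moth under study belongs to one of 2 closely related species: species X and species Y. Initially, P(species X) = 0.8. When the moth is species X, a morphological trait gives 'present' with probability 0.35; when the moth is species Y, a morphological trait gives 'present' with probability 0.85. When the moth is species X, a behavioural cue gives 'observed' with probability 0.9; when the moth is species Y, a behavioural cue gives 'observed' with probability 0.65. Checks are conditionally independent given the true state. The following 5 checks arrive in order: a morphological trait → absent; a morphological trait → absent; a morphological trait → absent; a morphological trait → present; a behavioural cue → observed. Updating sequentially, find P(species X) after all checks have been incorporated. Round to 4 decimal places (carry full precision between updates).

0.9946

After a morphological trait='absent': P(species X) = 0.65·0.8000 / (0.65·0.8000 + 0.15·0.2000) ≈ 0.9455
After a morphological trait='absent': P(species X) = 0.65·0.9455 / (0.65·0.9455 + 0.15·0.0545) ≈ 0.9869
After a morphological trait='absent': P(species X) = 0.65·0.9869 / (0.65·0.9869 + 0.15·0.0131) ≈ 0.9969
After a morphological trait='present': P(species X) = 0.35·0.9969 / (0.35·0.9969 + 0.85·0.0031) ≈ 0.9926
After a behavioural cue='observed': P(species X) = 0.9·0.9926 / (0.9·0.9926 + 0.65·0.0074) ≈ 0.9946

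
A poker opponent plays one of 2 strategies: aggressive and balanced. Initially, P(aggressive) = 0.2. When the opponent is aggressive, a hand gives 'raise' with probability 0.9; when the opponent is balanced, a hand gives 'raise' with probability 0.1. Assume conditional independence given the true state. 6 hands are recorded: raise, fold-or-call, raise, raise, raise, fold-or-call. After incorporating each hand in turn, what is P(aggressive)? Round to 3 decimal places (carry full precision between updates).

0.953

After 'raise': P(aggressive) = 0.9·0.2000 / (0.9·0.2000 + 0.1·0.8000) ≈ 0.6923
After 'fold-or-call': P(aggressive) = 0.1·0.6923 / (0.1·0.6923 + 0.9·0.3077) ≈ 0.2000
After 'raise': P(aggressive) = 0.9·0.2000 / (0.9·0.2000 + 0.1·0.8000) ≈ 0.6923
After 'raise': P(aggressive) = 0.9·0.6923 / (0.9·0.6923 + 0.1·0.3077) ≈ 0.9529
After 'raise': P(aggressive) = 0.9·0.9529 / (0.9·0.9529 + 0.1·0.0471) ≈ 0.9945
After 'fold-or-call': P(aggressive) = 0.1·0.9945 / (0.1·0.9945 + 0.9·0.0055) ≈ 0.9529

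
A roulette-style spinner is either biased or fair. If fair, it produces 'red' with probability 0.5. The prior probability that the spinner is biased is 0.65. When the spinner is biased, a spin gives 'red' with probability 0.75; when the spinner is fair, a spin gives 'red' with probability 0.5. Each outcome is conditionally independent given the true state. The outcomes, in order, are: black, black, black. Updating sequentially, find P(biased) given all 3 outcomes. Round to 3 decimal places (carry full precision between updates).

Each posterior becomes the prior for the next update.
After 'black': P(biased) = 0.25·0.6500 / (0.25·0.6500 + 0.5·0.3500) ≈ 0.4815
After 'black': P(biased) = 0.25·0.4815 / (0.25·0.4815 + 0.5·0.5185) ≈ 0.3171
After 'black': P(biased) = 0.25·0.3171 / (0.25·0.3171 + 0.5·0.6829) ≈ 0.1884

0.188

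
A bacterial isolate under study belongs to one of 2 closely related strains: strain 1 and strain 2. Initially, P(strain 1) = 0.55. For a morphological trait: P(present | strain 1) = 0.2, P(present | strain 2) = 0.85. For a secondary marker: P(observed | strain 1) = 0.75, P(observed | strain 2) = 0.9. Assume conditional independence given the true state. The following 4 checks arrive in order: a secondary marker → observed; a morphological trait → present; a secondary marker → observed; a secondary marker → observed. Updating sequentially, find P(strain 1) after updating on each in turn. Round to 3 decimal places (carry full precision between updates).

After a secondary marker='observed': P(strain 1) = 0.75·0.5500 / (0.75·0.5500 + 0.9·0.4500) ≈ 0.5046
After a morphological trait='present': P(strain 1) = 0.2·0.5046 / (0.2·0.5046 + 0.85·0.4954) ≈ 0.1933
After a secondary marker='observed': P(strain 1) = 0.75·0.1933 / (0.75·0.1933 + 0.9·0.8067) ≈ 0.1665
After a secondary marker='observed': P(strain 1) = 0.75·0.1665 / (0.75·0.1665 + 0.9·0.8335) ≈ 0.1427

0.143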